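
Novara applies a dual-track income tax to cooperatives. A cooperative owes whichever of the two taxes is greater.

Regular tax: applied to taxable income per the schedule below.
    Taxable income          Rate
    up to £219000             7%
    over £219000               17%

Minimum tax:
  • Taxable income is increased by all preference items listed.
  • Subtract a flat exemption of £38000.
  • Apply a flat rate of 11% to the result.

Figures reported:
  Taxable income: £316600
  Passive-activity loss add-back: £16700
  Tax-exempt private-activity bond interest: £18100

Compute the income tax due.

Minimum tax:
  Adjusted income: £316600 + £16700 + £18100 = £351400
  Less exemption £38000 → base £313400
  £313400 × 11% = £34474

Regular tax:
  £219000 × 7% = £15330
  £97600 × 17% = £16592
  → £31922

£34474 > £31922, so the minimum tax is the binding amount.

£34474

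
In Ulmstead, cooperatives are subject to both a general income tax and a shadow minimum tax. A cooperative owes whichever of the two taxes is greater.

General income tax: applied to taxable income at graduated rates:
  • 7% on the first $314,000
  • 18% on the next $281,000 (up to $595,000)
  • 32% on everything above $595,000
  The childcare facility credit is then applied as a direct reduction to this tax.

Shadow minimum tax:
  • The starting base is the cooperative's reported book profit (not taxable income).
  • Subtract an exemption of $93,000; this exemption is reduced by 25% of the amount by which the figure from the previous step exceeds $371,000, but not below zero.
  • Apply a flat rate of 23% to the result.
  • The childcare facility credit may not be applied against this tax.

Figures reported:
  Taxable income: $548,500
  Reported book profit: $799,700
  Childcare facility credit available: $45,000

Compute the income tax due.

$183,931

Shadow minimum tax:
  Base (reported book profit): $799,700
  Exemption: 25% × ($799,700 − $371,000) = $107,175 ≥ $93,000, so the exemption is fully phased out
  Base: $799,700 − $0 = $799,700
  $799,700 × 23% = $183,931

General income tax:
  $314,000 × 7% = $21,980
  $234,500 × 18% = $42,210
  → $64,190
  Less childcare facility credit $45,000 → $19,190

$183,931 > $19,190, so the shadow minimum tax is the binding amount.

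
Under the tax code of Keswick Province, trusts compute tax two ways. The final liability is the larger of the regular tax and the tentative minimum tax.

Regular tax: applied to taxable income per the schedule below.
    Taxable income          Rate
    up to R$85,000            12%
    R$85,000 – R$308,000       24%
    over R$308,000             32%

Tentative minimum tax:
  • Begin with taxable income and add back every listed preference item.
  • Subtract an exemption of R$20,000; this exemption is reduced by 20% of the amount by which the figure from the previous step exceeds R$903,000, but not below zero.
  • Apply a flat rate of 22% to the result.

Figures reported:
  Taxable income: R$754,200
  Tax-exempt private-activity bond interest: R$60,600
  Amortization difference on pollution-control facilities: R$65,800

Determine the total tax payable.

R$206,504

Tentative minimum tax:
  Adjusted income: R$754,200 + R$60,600 + R$65,800 = R$880,600
  Exemption: R$880,600 ≤ R$903,000, so full R$20,000 applies
  Base: R$880,600 − R$20,000 = R$860,600
  R$860,600 × 22% = R$189,332

Regular tax:
  R$85,000 × 12% = R$10,200
  R$223,000 × 24% = R$53,520
  R$446,200 × 32% = R$142,784
  → R$206,504

R$206,504 > R$189,332, so the regular tax governs.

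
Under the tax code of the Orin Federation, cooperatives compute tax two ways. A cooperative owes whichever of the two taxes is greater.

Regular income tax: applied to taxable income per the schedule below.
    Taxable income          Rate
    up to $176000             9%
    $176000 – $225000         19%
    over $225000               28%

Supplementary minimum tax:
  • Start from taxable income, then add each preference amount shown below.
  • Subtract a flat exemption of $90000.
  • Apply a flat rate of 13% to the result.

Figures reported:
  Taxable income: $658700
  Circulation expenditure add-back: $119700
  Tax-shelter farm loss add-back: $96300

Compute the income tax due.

$146586

Supplementary minimum tax:
  Adjusted income: $658700 + $119700 + $96300 = $874700
  Less exemption $90000 → base $784700
  $784700 × 13% = $102011

Regular income tax:
  $176000 × 9% = $15840
  $49000 × 19% = $9310
  $433700 × 28% = $121436
  → $146586

$146586 > $102011, so the regular income tax governs.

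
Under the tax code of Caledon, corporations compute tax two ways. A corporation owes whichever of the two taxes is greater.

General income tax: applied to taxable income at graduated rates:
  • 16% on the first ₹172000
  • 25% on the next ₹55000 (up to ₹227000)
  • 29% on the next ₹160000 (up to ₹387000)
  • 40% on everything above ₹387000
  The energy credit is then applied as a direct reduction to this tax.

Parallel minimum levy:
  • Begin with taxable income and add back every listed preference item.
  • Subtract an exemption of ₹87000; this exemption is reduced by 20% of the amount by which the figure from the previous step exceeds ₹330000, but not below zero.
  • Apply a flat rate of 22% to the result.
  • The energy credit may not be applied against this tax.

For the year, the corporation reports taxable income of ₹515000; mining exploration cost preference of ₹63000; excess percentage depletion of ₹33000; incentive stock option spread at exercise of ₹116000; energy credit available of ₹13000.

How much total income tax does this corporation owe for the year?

₹158268

General income tax:
  ₹172000 × 16% = ₹27520
  ₹55000 × 25% = ₹13750
  ₹160000 × 29% = ₹46400
  ₹128000 × 40% = ₹51200
  → ₹138870
  Less energy credit ₹13000 → ₹125870

Parallel minimum levy:
  Adjusted income: ₹515000 + ₹63000 + ₹33000 + ₹116000 = ₹727000
  Exemption: ₹87000 − 20% × (₹727000 − ₹330000) = ₹87000 − ₹79400 = ₹7600
  Base: ₹727000 − ₹7600 = ₹719400
  ₹719400 × 22% = ₹158268

₹158268 > ₹125870, so the parallel minimum levy is the binding amount.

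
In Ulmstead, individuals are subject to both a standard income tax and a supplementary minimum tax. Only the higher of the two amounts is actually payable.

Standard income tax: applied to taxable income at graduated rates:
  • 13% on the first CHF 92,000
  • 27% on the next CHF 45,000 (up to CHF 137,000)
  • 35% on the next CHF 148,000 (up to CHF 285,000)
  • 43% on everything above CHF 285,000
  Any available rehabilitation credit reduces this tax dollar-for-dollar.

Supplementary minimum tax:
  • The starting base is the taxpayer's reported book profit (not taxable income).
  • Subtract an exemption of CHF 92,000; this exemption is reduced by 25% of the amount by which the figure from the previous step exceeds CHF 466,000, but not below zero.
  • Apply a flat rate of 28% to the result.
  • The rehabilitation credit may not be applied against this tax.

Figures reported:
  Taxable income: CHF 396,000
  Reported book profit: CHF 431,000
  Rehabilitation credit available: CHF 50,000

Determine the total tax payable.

CHF 94,920

Standard income tax:
  CHF 92,000 × 13% = CHF 11,960
  CHF 45,000 × 27% = CHF 12,150
  CHF 148,000 × 35% = CHF 51,800
  CHF 111,000 × 43% = CHF 47,730
  → CHF 123,640
  Less rehabilitation credit CHF 50,000 → CHF 73,640

Supplementary minimum tax:
  Base (reported book profit): CHF 431,000
  Exemption: CHF 431,000 ≤ CHF 466,000, so full CHF 92,000 applies
  Base: CHF 431,000 − CHF 92,000 = CHF 339,000
  CHF 339,000 × 28% = CHF 94,920

CHF 94,920 > CHF 73,640, so the supplementary minimum tax is the binding amount.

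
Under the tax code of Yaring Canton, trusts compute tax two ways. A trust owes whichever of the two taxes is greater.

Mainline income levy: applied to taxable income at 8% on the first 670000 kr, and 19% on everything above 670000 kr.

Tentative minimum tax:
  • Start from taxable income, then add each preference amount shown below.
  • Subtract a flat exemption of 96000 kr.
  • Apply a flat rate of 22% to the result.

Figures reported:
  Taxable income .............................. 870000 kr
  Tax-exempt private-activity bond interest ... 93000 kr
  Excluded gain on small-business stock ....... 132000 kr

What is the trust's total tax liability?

219780 kr

Tentative minimum tax:
  Adjusted income: 870000 kr + 93000 kr + 132000 kr = 1095000 kr
  Less exemption 96000 kr → base 999000 kr
  999000 kr × 22% = 219780 kr

Mainline income levy:
  670000 kr × 8% = 53600 kr
  200000 kr × 19% = 38000 kr
  → 91600 kr

219780 kr > 91600 kr, so the tentative minimum tax is the binding amount.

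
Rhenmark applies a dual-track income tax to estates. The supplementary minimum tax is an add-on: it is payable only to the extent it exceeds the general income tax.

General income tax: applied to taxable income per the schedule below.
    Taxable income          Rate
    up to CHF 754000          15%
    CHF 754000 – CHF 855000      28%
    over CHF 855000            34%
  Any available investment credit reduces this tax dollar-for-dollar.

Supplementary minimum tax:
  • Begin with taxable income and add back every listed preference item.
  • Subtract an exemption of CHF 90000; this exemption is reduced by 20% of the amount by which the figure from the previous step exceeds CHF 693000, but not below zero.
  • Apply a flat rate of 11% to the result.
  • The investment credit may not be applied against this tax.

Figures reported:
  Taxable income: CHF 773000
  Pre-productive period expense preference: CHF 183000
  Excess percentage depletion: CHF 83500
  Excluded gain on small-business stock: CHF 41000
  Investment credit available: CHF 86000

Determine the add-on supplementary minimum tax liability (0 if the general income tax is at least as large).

General income tax:
  CHF 754000 × 15% = CHF 113100
  CHF 19000 × 28% = CHF 5320
  → CHF 118420
  Less investment credit CHF 86000 → CHF 32420

Supplementary minimum tax:
  Adjusted income: CHF 773000 + CHF 183000 + CHF 83500 + CHF 41000 = CHF 1080500
  Exemption: CHF 90000 − 20% × (CHF 1080500 − CHF 693000) = CHF 90000 − CHF 77500 = CHF 12500
  Base: CHF 1080500 − CHF 12500 = CHF 1068000
  CHF 1068000 × 11% = CHF 117480

Excess of supplementary minimum tax over general income tax: CHF 117480 − CHF 32420 = CHF 85060.

CHF 85060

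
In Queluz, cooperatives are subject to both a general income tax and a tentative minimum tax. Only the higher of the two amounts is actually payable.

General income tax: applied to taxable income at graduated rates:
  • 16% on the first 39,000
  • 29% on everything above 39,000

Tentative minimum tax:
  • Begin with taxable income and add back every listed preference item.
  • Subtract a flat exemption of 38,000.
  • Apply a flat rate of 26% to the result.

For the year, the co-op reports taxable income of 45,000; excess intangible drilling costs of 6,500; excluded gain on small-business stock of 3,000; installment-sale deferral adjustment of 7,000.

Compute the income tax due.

7,980

Tentative minimum tax:
  Adjusted income: 45,000 + 6,500 + 3,000 + 7,000 = 61,500
  Less exemption 38,000 → base 23,500
  23,500 × 26% = 6,110

General income tax:
  39,000 × 16% = 6,240
  6,000 × 29% = 1,740
  → 7,980

7,980 > 6,110, so the general income tax governs.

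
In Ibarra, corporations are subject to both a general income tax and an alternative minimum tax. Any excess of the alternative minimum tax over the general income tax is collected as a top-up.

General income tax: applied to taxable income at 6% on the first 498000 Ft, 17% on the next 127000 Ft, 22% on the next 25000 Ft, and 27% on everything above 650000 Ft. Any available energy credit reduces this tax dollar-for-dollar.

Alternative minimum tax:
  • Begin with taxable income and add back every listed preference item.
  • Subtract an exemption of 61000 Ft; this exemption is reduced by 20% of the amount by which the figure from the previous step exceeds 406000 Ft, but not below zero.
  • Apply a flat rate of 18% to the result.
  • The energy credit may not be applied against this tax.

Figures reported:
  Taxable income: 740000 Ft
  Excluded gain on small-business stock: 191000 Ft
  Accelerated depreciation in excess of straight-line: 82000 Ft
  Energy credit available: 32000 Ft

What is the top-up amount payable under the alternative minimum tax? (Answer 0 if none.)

133070 Ft

Alternative minimum tax:
  Adjusted income: 740000 Ft + 191000 Ft + 82000 Ft = 1013000 Ft
  Exemption: 20% × (1013000 Ft − 406000 Ft) = 121400 Ft ≥ 61000 Ft, so the exemption is fully phased out
  Base: 1013000 Ft − 0 Ft = 1013000 Ft
  1013000 Ft × 18% = 182340 Ft

General income tax:
  498000 Ft × 6% = 29880 Ft
  127000 Ft × 17% = 21590 Ft
  25000 Ft × 22% = 5500 Ft
  90000 Ft × 27% = 24300 Ft
  → 81270 Ft
  Less energy credit 32000 Ft → 49270 Ft

Excess of alternative minimum tax over general income tax: 182340 Ft − 49270 Ft = 133070 Ft.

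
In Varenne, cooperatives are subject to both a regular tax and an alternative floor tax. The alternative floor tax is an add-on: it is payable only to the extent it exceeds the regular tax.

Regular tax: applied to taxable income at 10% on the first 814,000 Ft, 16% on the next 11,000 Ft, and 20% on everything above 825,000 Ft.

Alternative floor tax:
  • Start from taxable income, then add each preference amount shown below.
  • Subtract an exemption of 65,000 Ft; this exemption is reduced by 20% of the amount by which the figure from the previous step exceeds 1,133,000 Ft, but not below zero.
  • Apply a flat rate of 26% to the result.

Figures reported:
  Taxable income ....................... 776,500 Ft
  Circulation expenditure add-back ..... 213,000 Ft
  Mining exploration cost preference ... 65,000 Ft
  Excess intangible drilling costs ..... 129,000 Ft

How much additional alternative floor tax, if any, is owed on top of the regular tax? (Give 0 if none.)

215,786 Ft

Regular tax:
  776,500 Ft × 10% = 77,650 Ft

Alternative floor tax:
  Adjusted income: 776,500 Ft + 213,000 Ft + 65,000 Ft + 129,000 Ft = 1,183,500 Ft
  Exemption: 65,000 Ft − 20% × (1,183,500 Ft − 1,133,000 Ft) = 65,000 Ft − 10,100 Ft = 54,900 Ft
  Base: 1,183,500 Ft − 54,900 Ft = 1,128,600 Ft
  1,128,600 Ft × 26% = 293,436 Ft

Excess of alternative floor tax over regular tax: 293,436 Ft − 77,650 Ft = 215,786 Ft.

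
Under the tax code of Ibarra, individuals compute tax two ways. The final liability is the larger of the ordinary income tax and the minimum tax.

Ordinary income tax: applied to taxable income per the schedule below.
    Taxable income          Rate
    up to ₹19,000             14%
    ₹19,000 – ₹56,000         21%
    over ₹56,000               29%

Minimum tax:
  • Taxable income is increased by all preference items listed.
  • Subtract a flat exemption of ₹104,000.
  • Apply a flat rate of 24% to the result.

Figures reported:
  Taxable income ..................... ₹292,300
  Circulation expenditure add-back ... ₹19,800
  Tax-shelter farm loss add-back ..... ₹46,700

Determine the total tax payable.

Minimum tax:
  Adjusted income: ₹292,300 + ₹19,800 + ₹46,700 = ₹358,800
  Less exemption ₹104,000 → base ₹254,800
  ₹254,800 × 24% = ₹61,152

Ordinary income tax:
  ₹19,000 × 14% = ₹2,660
  ₹37,000 × 21% = ₹7,770
  ₹236,300 × 29% = ₹68,527
  → ₹78,957

₹78,957 > ₹61,152, so the ordinary income tax governs.

₹78,957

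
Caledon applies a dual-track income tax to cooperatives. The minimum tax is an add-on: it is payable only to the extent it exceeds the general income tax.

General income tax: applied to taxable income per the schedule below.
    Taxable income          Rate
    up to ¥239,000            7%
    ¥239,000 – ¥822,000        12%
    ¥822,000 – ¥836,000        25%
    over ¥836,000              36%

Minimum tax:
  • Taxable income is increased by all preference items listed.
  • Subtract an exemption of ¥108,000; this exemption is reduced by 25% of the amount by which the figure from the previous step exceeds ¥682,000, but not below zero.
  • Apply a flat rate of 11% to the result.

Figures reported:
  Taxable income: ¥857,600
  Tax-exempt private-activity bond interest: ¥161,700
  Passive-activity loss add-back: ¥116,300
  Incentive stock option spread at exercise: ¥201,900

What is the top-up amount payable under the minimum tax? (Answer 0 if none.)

Minimum tax:
  Adjusted income: ¥857,600 + ¥161,700 + ¥116,300 + ¥201,900 = ¥1,337,500
  Exemption: 25% × (¥1,337,500 − ¥682,000) = ¥163,875 ≥ ¥108,000, so the exemption is fully phased out
  Base: ¥1,337,500 − ¥0 = ¥1,337,500
  ¥1,337,500 × 11% = ¥147,125

General income tax:
  ¥239,000 × 7% = ¥16,730
  ¥583,000 × 12% = ¥69,960
  ¥14,000 × 25% = ¥3,500
  ¥21,600 × 36% = ¥7,776
  → ¥97,966

Excess of minimum tax over general income tax: ¥147,125 − ¥97,966 = ¥49,159.

¥49,159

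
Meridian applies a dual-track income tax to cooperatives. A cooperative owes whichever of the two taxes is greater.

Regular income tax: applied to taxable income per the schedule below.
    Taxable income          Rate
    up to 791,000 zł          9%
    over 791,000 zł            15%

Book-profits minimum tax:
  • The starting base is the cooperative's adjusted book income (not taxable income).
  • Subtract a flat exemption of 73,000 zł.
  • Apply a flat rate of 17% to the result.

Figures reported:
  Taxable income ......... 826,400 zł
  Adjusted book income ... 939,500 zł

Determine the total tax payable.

Book-profits minimum tax:
  Base (adjusted book income): 939,500 zł
  Less exemption 73,000 zł → base 866,500 zł
  866,500 zł × 17% = 147,305 zł

Regular income tax:
  791,000 zł × 9% = 71,190 zł
  35,400 zł × 15% = 5,310 zł
  → 76,500 zł

147,305 zł > 76,500 zł, so the book-profits minimum tax is the binding amount.

147,305 zł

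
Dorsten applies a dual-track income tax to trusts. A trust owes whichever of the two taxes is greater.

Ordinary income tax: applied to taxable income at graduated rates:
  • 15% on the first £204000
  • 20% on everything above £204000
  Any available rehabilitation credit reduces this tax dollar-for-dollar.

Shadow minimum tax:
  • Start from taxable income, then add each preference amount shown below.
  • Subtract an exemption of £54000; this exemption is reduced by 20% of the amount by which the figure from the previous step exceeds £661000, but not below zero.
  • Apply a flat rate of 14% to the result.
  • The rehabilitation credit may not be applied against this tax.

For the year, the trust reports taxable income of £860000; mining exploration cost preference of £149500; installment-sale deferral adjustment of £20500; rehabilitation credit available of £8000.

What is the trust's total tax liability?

Ordinary income tax:
  £204000 × 15% = £30600
  £656000 × 20% = £131200
  → £161800
  Less rehabilitation credit £8000 → £153800

Shadow minimum tax:
  Adjusted income: £860000 + £149500 + £20500 = £1030000
  Exemption: 20% × (£1030000 − £661000) = £73800 ≥ £54000, so the exemption is fully phased out
  Base: £1030000 − £0 = £1030000
  £1030000 × 14% = £144200

£153800 > £144200, so the ordinary income tax governs.

£153800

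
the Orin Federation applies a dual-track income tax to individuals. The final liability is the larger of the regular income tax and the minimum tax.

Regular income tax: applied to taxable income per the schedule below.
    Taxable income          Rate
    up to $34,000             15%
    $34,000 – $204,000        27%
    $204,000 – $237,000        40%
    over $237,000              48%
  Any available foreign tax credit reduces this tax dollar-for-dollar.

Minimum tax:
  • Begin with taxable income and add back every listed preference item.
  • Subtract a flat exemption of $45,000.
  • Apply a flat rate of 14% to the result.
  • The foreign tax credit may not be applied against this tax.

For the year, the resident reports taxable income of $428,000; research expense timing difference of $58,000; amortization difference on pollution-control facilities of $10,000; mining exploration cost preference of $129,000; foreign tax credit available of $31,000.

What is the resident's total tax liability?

$124,880

Regular income tax:
  $34,000 × 15% = $5,100
  $170,000 × 27% = $45,900
  $33,000 × 40% = $13,200
  $191,000 × 48% = $91,680
  → $155,880
  Less foreign tax credit $31,000 → $124,880

Minimum tax:
  Adjusted income: $428,000 + $58,000 + $10,000 + $129,000 = $625,000
  Less exemption $45,000 → base $580,000
  $580,000 × 14% = $81,200

$124,880 > $81,200, so the regular income tax governs.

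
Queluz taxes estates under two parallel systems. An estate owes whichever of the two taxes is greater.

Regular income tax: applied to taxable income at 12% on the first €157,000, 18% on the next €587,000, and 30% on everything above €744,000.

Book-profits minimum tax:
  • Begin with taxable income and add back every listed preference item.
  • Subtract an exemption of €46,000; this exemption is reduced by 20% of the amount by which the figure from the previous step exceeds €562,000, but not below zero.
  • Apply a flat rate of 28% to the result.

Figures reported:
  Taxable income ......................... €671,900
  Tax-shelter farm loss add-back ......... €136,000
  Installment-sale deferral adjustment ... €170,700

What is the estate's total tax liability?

Regular income tax:
  €157,000 × 12% = €18,840
  €514,900 × 18% = €92,682
  → €111,522

Book-profits minimum tax:
  Adjusted income: €671,900 + €136,000 + €170,700 = €978,600
  Exemption: 20% × (€978,600 − €562,000) = €83,320 ≥ €46,000, so the exemption is fully phased out
  Base: €978,600 − €0 = €978,600
  €978,600 × 28% = €274,008

€274,008 > €111,522, so the book-profits minimum tax is the binding amount.

€274,008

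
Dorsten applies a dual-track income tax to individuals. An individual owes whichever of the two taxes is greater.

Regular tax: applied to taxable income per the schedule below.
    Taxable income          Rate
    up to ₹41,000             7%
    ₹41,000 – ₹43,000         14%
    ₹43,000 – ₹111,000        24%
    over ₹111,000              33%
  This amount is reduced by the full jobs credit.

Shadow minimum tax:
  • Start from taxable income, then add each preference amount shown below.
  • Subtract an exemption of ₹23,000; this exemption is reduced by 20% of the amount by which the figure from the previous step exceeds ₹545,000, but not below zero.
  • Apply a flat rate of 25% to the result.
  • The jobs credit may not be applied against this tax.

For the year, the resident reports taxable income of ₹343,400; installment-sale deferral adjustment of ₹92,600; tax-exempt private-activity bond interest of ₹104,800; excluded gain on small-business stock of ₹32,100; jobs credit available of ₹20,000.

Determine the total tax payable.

Shadow minimum tax:
  Adjusted income: ₹343,400 + ₹92,600 + ₹104,800 + ₹32,100 = ₹572,900
  Exemption: ₹23,000 − 20% × (₹572,900 − ₹545,000) = ₹23,000 − ₹5,580 = ₹17,420
  Base: ₹572,900 − ₹17,420 = ₹555,480
  ₹555,480 × 25% = ₹138,870

Regular tax:
  ₹41,000 × 7% = ₹2,870
  ₹2,000 × 14% = ₹280
  ₹68,000 × 24% = ₹16,320
  ₹232,400 × 33% = ₹76,692
  → ₹96,162
  Less jobs credit ₹20,000 → ₹76,162

₹138,870 > ₹76,162, so the shadow minimum tax is the binding amount.

₹138,870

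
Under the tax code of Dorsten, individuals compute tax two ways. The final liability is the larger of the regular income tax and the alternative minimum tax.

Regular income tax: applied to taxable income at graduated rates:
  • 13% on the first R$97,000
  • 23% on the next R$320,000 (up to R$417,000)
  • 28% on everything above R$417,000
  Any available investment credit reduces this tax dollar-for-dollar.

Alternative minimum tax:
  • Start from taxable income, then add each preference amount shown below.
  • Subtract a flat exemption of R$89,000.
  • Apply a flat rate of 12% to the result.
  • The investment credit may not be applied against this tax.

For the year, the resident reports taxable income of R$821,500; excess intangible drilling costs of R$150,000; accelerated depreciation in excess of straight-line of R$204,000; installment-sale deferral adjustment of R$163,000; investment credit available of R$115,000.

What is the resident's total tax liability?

R$149,940

Alternative minimum tax:
  Adjusted income: R$821,500 + R$150,000 + R$204,000 + R$163,000 = R$1,338,500
  Less exemption R$89,000 → base R$1,249,500
  R$1,249,500 × 12% = R$149,940

Regular income tax:
  R$97,000 × 13% = R$12,610
  R$320,000 × 23% = R$73,600
  R$404,500 × 28% = R$113,260
  → R$199,470
  Less investment credit R$115,000 → R$84,470

R$149,940 > R$84,470, so the alternative minimum tax is the binding amount.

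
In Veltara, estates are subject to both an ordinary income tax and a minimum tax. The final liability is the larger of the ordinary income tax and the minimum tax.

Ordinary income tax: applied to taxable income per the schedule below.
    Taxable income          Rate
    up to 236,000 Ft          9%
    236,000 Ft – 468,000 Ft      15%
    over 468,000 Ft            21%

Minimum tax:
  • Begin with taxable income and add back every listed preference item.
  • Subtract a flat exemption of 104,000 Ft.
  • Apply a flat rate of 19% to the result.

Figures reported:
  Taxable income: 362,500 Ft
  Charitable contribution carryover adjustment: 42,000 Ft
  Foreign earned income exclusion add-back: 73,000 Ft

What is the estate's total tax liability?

Ordinary income tax:
  236,000 Ft × 9% = 21,240 Ft
  126,500 Ft × 15% = 18,975 Ft
  → 40,215 Ft

Minimum tax:
  Adjusted income: 362,500 Ft + 42,000 Ft + 73,000 Ft = 477,500 Ft
  Less exemption 104,000 Ft → base 373,500 Ft
  373,500 Ft × 19% = 70,965 Ft

70,965 Ft > 40,215 Ft, so the minimum tax is the binding amount.

70,965 Ft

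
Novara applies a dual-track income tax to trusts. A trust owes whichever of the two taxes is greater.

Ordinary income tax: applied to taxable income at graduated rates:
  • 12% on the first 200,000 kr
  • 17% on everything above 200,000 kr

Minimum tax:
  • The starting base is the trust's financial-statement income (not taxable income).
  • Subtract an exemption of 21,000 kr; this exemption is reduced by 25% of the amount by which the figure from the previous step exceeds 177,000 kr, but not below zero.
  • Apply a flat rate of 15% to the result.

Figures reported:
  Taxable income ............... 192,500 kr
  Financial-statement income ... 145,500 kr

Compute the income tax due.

Minimum tax:
  Base (financial-statement income): 145,500 kr
  Exemption: 145,500 kr ≤ 177,000 kr, so full 21,000 kr applies
  Base: 145,500 kr − 21,000 kr = 124,500 kr
  124,500 kr × 15% = 18,675 kr

Ordinary income tax:
  192,500 kr × 12% = 23,100 kr

23,100 kr > 18,675 kr, so the ordinary income tax governs.

23,100 kr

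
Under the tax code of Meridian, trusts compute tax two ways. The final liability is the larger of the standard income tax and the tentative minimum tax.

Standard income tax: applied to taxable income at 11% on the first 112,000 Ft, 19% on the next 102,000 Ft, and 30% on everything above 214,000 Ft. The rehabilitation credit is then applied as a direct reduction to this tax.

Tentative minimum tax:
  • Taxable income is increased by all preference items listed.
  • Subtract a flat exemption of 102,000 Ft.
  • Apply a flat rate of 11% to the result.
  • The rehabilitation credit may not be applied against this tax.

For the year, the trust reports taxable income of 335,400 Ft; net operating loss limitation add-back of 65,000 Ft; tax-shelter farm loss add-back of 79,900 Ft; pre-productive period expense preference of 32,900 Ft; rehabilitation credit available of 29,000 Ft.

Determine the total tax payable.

45,232 Ft

Tentative minimum tax:
  Adjusted income: 335,400 Ft + 65,000 Ft + 79,900 Ft + 32,900 Ft = 513,200 Ft
  Less exemption 102,000 Ft → base 411,200 Ft
  411,200 Ft × 11% = 45,232 Ft

Standard income tax:
  112,000 Ft × 11% = 12,320 Ft
  102,000 Ft × 19% = 19,380 Ft
  121,400 Ft × 30% = 36,420 Ft
  → 68,120 Ft
  Less rehabilitation credit 29,000 Ft → 39,120 Ft

45,232 Ft > 39,120 Ft, so the tentative minimum tax is the binding amount.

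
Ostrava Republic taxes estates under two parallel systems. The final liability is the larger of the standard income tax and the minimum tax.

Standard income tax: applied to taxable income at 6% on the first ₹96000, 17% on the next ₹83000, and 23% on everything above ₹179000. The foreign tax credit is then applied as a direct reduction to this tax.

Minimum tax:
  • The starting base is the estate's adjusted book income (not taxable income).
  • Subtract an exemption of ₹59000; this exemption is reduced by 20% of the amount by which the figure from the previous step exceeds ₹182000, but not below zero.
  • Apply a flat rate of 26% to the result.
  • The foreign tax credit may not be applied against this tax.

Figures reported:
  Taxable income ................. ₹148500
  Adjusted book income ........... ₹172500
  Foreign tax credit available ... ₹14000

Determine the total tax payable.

Standard income tax:
  ₹96000 × 6% = ₹5760
  ₹52500 × 17% = ₹8925
  → ₹14685
  Less foreign tax credit ₹14000 → ₹685

Minimum tax:
  Base (adjusted book income): ₹172500
  Exemption: ₹172500 ≤ ₹182000, so full ₹59000 applies
  Base: ₹172500 − ₹59000 = ₹113500
  ₹113500 × 26% = ₹29510

₹29510 > ₹685, so the minimum tax is the binding amount.

₹29510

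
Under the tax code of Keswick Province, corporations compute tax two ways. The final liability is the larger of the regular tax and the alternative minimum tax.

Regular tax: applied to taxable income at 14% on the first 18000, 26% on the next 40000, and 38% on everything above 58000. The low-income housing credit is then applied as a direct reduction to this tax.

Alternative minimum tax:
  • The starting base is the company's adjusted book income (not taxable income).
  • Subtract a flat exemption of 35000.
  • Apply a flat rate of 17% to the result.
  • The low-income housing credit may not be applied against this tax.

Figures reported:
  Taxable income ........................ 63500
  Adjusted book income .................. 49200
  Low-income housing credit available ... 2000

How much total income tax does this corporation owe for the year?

Regular tax:
  18000 × 14% = 2520
  40000 × 26% = 10400
  5500 × 38% = 2090
  → 15010
  Less low-income housing credit 2000 → 13010

Alternative minimum tax:
  Base (adjusted book income): 49200
  Less exemption 35000 → base 14200
  14200 × 17% = 2414

13010 > 2414, so the regular tax governs.

13010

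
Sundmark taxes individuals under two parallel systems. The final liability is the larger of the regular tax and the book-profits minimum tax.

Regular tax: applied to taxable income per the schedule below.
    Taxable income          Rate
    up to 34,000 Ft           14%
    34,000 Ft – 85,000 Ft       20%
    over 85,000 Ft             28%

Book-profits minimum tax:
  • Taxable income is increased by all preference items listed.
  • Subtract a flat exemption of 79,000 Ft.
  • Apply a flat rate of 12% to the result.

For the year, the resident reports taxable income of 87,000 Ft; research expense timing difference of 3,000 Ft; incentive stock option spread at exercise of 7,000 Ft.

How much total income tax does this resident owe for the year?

Regular tax:
  34,000 Ft × 14% = 4,760 Ft
  51,000 Ft × 20% = 10,200 Ft
  2,000 Ft × 28% = 560 Ft
  → 15,520 Ft

Book-profits minimum tax:
  Adjusted income: 87,000 Ft + 3,000 Ft + 7,000 Ft = 97,000 Ft
  Less exemption 79,000 Ft → base 18,000 Ft
  18,000 Ft × 12% = 2,160 Ft

15,520 Ft > 2,160 Ft, so the regular tax governs.

15,520 Ft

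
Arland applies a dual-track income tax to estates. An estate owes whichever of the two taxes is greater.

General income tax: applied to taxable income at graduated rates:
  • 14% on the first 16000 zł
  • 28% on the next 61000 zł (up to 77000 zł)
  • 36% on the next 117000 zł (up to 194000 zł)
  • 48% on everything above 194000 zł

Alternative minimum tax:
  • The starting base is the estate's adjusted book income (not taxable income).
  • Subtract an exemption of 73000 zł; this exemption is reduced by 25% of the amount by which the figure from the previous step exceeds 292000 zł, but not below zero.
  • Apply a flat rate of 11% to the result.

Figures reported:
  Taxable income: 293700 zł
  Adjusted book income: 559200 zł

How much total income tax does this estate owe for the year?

109296 zł

Alternative minimum tax:
  Base (adjusted book income): 559200 zł
  Exemption: 73000 zł − 25% × (559200 zł − 292000 zł) = 73000 zł − 66800 zł = 6200 zł
  Base: 559200 zł − 6200 zł = 553000 zł
  553000 zł × 11% = 60830 zł

General income tax:
  16000 zł × 14% = 2240 zł
  61000 zł × 28% = 17080 zł
  117000 zł × 36% = 42120 zł
  99700 zł × 48% = 47856 zł
  → 109296 zł

109296 zł > 60830 zł, so the general income tax governs.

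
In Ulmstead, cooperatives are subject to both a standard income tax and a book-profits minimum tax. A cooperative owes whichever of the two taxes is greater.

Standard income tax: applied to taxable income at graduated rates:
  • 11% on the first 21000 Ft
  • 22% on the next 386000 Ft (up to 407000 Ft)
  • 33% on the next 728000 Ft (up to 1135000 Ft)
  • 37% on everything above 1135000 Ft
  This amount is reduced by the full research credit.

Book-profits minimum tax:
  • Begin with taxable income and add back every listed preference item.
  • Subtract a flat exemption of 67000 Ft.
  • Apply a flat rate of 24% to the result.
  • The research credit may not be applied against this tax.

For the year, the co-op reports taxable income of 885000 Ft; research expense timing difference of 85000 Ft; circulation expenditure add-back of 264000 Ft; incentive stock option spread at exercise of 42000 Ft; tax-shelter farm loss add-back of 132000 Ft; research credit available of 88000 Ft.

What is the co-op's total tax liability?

321840 Ft

Book-profits minimum tax:
  Adjusted income: 885000 Ft + 85000 Ft + 264000 Ft + 42000 Ft + 132000 Ft = 1408000 Ft
  Less exemption 67000 Ft → base 1341000 Ft
  1341000 Ft × 24% = 321840 Ft

Standard income tax:
  21000 Ft × 11% = 2310 Ft
  386000 Ft × 22% = 84920 Ft
  478000 Ft × 33% = 157740 Ft
  → 244970 Ft
  Less research credit 88000 Ft → 156970 Ft

321840 Ft > 156970 Ft, so the book-profits minimum tax is the binding amount.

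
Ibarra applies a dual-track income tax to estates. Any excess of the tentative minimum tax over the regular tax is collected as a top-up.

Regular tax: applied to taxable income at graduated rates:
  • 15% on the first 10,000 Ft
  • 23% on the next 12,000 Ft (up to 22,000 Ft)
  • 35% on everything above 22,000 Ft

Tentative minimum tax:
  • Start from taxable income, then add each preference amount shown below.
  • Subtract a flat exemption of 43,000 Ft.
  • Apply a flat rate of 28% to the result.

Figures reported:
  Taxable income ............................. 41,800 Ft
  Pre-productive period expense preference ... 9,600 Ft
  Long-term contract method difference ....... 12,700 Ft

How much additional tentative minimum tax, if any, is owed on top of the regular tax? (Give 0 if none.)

Tentative minimum tax:
  Adjusted income: 41,800 Ft + 9,600 Ft + 12,700 Ft = 64,100 Ft
  Less exemption 43,000 Ft → base 21,100 Ft
  21,100 Ft × 28% = 5,908 Ft

Regular tax:
  10,000 Ft × 15% = 1,500 Ft
  12,000 Ft × 23% = 2,760 Ft
  19,800 Ft × 35% = 6,930 Ft
  → 11,190 Ft

5,908 Ft ≤ 11,190 Ft, so no add-on is due.

0 Ft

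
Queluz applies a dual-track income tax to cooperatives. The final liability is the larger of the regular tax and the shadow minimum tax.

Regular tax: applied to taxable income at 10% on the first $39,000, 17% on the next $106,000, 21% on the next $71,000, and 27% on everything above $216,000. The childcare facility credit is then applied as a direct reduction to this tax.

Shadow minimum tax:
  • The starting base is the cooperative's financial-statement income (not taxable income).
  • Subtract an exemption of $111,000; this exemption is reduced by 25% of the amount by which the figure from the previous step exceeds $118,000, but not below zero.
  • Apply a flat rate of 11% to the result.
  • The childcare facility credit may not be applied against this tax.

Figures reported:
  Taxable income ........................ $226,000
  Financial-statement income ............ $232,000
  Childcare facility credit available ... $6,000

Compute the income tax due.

Regular tax:
  $39,000 × 10% = $3,900
  $106,000 × 17% = $18,020
  $71,000 × 21% = $14,910
  $10,000 × 27% = $2,700
  → $39,530
  Less childcare facility credit $6,000 → $33,530

Shadow minimum tax:
  Base (financial-statement income): $232,000
  Exemption: $111,000 − 25% × ($232,000 − $118,000) = $111,000 − $28,500 = $82,500
  Base: $232,000 − $82,500 = $149,500
  $149,500 × 11% = $16,445

$33,530 > $16,445, so the regular tax governs.

$33,530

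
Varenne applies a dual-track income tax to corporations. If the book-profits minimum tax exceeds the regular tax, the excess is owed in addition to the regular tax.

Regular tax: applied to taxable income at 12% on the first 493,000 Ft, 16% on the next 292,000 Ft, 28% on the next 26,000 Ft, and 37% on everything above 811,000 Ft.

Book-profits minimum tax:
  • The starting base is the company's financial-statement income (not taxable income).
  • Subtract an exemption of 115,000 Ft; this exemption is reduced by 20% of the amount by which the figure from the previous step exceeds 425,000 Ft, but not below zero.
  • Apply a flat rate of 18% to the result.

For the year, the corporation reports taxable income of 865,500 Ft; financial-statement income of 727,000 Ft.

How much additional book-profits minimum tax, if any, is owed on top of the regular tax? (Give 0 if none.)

0 Ft

Regular tax:
  493,000 Ft × 12% = 59,160 Ft
  292,000 Ft × 16% = 46,720 Ft
  26,000 Ft × 28% = 7,280 Ft
  54,500 Ft × 37% = 20,165 Ft
  → 133,325 Ft

Book-profits minimum tax:
  Base (financial-statement income): 727,000 Ft
  Exemption: 115,000 Ft − 20% × (727,000 Ft − 425,000 Ft) = 115,000 Ft − 60,400 Ft = 54,600 Ft
  Base: 727,000 Ft − 54,600 Ft = 672,400 Ft
  672,400 Ft × 18% = 121,032 Ft

121,032 Ft ≤ 133,325 Ft, so no add-on is due.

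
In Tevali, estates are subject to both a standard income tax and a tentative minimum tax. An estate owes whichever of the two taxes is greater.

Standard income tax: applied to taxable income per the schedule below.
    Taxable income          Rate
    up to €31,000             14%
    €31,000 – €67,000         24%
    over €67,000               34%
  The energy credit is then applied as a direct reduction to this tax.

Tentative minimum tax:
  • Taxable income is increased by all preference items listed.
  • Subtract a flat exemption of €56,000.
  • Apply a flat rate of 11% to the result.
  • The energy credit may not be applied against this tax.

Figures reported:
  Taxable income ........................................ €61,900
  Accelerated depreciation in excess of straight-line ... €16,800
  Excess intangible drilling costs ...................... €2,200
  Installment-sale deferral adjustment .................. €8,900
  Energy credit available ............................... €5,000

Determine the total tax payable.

Tentative minimum tax:
  Adjusted income: €61,900 + €16,800 + €2,200 + €8,900 = €89,800
  Less exemption €56,000 → base €33,800
  €33,800 × 11% = €3,718

Standard income tax:
  €31,000 × 14% = €4,340
  €30,900 × 24% = €7,416
  → €11,756
  Less energy credit €5,000 → €6,756

€6,756 > €3,718, so the standard income tax governs.

€6,756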